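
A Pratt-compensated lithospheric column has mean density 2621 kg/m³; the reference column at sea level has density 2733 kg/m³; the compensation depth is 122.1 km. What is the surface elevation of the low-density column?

5.22 km

ρ_ref D = ρ (D + h) → h = D (ρ_ref − ρ)/ρ.
h = 122.1 km × (2733 − 2621)/2621 = 5.22 km.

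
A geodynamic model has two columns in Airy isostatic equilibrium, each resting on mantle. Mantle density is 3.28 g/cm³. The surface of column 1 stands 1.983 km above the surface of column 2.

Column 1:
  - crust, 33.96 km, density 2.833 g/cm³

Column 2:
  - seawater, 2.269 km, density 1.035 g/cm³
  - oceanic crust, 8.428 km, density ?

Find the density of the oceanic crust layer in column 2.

Take the compensation level at the base of the deeper column (depth z_c below the surface of column 1) and equate Σ ρ_i t_i down to z_c; mantle fills any gap and the z_c terms cancel.
Column 1: 33.96×2.833 + (z_c − 33.96)×3.28
Column 2: 1.983×0 + 2.269×1.035 + 8.428×ρ + (z_c − 1.983 − 10.697)×3.28
The z_c×3.28 term appears on both sides and cancels. Collect the known terms of each column as K = Σ(ρt)_known − 3.28 × (depth of known layers): K_1 = 96.20868 − 3.28×33.96 = −15.18012; K_2 = 2.348415 − 3.28×(1.983 + 10.697) = −39.241985.
Balance: K_1 = K_2 + 8.428×ρ, so ρ = (K_1 − K_2)/8.428 = 24.0619/8.428 = 2.85 g/cm³.

2.85 g/cm³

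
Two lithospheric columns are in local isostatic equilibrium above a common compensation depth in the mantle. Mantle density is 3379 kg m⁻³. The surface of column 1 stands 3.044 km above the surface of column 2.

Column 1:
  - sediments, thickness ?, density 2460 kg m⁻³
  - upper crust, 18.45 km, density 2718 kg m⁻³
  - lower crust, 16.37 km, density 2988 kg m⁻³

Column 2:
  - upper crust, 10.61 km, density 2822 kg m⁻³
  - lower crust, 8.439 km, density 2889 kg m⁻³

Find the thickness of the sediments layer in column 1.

1.89 km

Take the compensation level at the base of the deeper column (depth z_c below the surface of column 1) and equate Σ ρ_i t_i down to z_c; mantle fills any gap and the z_c terms cancel.
Column 1: x×2460 + 18.45×2718 + 16.37×2988 + (z_c − 34.82 − x)×3379
Column 2: 3.044×0 + 10.61×2822 + 8.439×2889 + (z_c − 3.044 − 19.049)×3379
The z_c×3379 term appears on both sides and cancels. Collect the known terms of each column as K = Σ(ρt)_known − 3379 × (depth of known layers): K_1 = 99060.66 − 3379×34.82 = −18596.12; K_2 = 54321.691 − 3379×(3.044 + 19.049) = −20330.556.
Balance: K_1 − x×(3379 − 2460) = K_2, so x = (K_1 − K_2)/(3379 − 2460) = 1734.44/919 = 1.89 km.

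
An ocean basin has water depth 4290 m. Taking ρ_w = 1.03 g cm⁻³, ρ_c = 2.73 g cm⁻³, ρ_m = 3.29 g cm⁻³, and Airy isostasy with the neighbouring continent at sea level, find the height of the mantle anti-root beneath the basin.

13000 m

In Airy isostatic equilibrium: replacing crust with seawater at the top is compensated by replacing crust with mantle at the base: d (ρ_c − ρ_w) = a (ρ_m − ρ_c).
a = d (ρ_c − ρ_w)/(ρ_m − ρ_c) = 4290 m × 1.7/0.56 = 13000 m.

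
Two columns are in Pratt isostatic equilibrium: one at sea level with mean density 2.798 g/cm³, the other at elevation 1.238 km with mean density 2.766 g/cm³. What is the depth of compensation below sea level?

107 km

ρ_ref D = ρ (D + h) → D (ρ_ref − ρ) = ρ h.
D = ρ h/(ρ_ref − ρ) = 2.766 × 1.238 km/(2.798 − 2.766) = 107 km.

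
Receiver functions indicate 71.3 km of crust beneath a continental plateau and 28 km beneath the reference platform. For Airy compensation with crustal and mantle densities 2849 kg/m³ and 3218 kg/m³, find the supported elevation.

4.97 km

Excess crust Δ = 71.3 km − 28 km = 43.3 km, split between elevation h and root r with h + r = Δ.
Airy balance ρ_c h = (ρ_m − ρ_c) r gives r = h ρ_c/(ρ_m − ρ_c), so h (1 + ρ_c/(ρ_m − ρ_c)) = Δ, i.e. h = Δ (ρ_m − ρ_c)/ρ_m.
h = 43.3 km × 369/3218 = 4.97 km.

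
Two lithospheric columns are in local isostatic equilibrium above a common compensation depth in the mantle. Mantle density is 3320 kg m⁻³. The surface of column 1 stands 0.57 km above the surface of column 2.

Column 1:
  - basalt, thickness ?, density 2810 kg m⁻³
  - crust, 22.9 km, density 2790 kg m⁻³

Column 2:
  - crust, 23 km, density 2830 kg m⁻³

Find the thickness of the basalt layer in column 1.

2.01 km

Take the compensation level at the base of the deeper column (depth z_c below the surface of column 1) and equate Σ ρ_i t_i down to z_c; mantle fills any gap and the z_c terms cancel.
Column 1: x×2810 + 22.9×2790 + (z_c − 22.9 − x)×3320
Column 2: 0.57×0 + 23×2830 + (z_c − 0.57 − 23)×3320
The z_c×3320 term appears on both sides and cancels. Collect the known terms of each column as K = Σ(ρt)_known − 3320 × (depth of known layers): K_1 = 63891 − 3320×22.9 = −12137; K_2 = 65090 − 3320×(0.57 + 23) = −13162.4.
Balance: K_1 − x×(3320 − 2810) = K_2, so x = (K_1 − K_2)/(3320 − 2810) = 1025.4/510 = 2.01 km.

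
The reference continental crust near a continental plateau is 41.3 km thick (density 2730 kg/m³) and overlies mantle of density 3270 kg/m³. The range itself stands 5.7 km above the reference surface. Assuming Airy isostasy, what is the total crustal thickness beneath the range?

Root depth r = h ρ_c / (ρ_m − ρ_c) = 5.7 km × 2730 / 540 = 28.82 km.
Total thickness = T + h + r = 41.3 km + 5.7 km + 28.82 km = 75.8 km.

75.8 km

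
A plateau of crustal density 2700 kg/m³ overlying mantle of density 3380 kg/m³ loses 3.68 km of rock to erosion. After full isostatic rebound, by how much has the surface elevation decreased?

Rebound u = e ρ_c/ρ_m = 3.68 km × 2700/3380 = 2.94 km.
Net surface drop = e − u = 3.68 km − 2.94 km = e (ρ_m − ρ_c)/ρ_m = 0.74 km.

0.74 km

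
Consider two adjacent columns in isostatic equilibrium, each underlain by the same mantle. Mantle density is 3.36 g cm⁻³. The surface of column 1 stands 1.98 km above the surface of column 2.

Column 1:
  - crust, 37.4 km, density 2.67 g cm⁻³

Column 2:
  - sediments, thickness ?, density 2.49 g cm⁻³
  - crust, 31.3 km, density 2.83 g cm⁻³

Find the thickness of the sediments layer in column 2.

2.95 km

Take the compensation level at the base of the deeper column (depth z_c below the surface of column 1) and equate Σ ρ_i t_i down to z_c; mantle fills any gap and the z_c terms cancel.
Column 1: 37.4×2.67 + (z_c − 37.4)×3.36
Column 2: 1.98×0 + x×2.49 + 31.3×2.83 + (z_c − 1.98 − 31.3 − x)×3.36
The z_c×3.36 term appears on both sides and cancels. Collect the known terms of each column as K = Σ(ρt)_known − 3.36 × (depth of known layers): K_1 = 99.858 − 3.36×37.4 = −25.806; K_2 = 88.579 − 3.36×(1.98 + 31.3) = −23.2418.
Balance: K_1 = K_2 − x×(3.36 − 2.49), so x = (K_2 − K_1)/(3.36 − 2.49) = 2.5642/0.87 = 2.95 km.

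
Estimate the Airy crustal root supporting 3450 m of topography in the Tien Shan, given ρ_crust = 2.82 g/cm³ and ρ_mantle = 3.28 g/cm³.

By Archimedes' principle applied to the lithosphere: the weight of the topography is balanced by the buoyancy of the root, ρ_c h = (ρ_m − ρ_c) r.
r = h · ρ_c / (ρ_m − ρ_c) = 3450 m × 2.82 / (3.28 − 2.82) = 21200 m.

21200 m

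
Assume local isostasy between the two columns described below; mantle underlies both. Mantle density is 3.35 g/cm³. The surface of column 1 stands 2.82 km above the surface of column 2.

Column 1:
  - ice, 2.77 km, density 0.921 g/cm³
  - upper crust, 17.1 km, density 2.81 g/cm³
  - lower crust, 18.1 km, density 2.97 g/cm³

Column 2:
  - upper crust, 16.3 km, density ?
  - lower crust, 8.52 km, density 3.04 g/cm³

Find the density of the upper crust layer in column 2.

Take the compensation level at the base of the deeper column (depth z_c below the surface of column 1) and equate Σ ρ_i t_i down to z_c; mantle fills any gap and the z_c terms cancel.
Column 1: 2.77×0.921 + 17.1×2.81 + 18.1×2.97 + (z_c − 37.97)×3.35
Column 2: 2.82×0 + 16.3×ρ + 8.52×3.04 + (z_c − 2.82 − 24.82)×3.35
The z_c×3.35 term appears on both sides and cancels. Collect the known terms of each column as K = Σ(ρt)_known − 3.35 × (depth of known layers): K_1 = 104.35917 − 3.35×37.97 = −22.84033; K_2 = 25.9008 − 3.35×(2.82 + 24.82) = −66.6932.
Balance: K_1 = K_2 + 16.3×ρ, so ρ = (K_1 − K_2)/16.3 = 43.8529/16.3 = 2.69 g/cm³.

2.69 g/cm³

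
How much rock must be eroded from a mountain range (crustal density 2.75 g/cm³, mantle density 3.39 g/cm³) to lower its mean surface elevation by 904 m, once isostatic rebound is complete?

4790 m

Net drop Δ = e − u = e − e ρ_c/ρ_m = e (ρ_m − ρ_c)/ρ_m.
e = Δ ρ_m/(ρ_m − ρ_c) = 904 m × 3.39/0.64 = 4790 m.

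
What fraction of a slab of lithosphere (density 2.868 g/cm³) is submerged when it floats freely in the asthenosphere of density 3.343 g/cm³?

Submerged fraction = ρ_obj/ρ_fluid = 2.868/3.343 = 0.858.

0.858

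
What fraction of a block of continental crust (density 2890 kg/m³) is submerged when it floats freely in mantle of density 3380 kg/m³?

85.5%

Submerged fraction = ρ_obj/ρ_fluid = 2890/3380 = 85.5%.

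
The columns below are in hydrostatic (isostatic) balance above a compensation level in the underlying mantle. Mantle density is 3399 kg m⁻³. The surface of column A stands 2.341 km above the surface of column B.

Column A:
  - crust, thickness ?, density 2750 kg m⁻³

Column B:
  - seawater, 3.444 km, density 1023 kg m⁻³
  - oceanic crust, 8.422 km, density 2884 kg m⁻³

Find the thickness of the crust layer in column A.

31.6 km

Take the compensation level at the base of the deeper column (depth z_c below the surface of column A) and equate Σ ρ_i t_i down to z_c; mantle fills any gap and the z_c terms cancel.
Column A: x×2750 + (z_c − 0 − x)×3399
Column B: 2.341×0 + 3.444×1023 + 8.422×2884 + (z_c − 2.341 − 11.866)×3399
The z_c×3399 term appears on both sides and cancels. Collect the known terms of each column as K = Σ(ρt)_known − 3399 × (depth of known layers): K_A = 0 − 3399×0 = 0; K_B = 27812.26 − 3399×(2.341 + 11.866) = −20477.333.
Balance: K_A − x×(3399 − 2750) = K_B, so x = (K_A − K_B)/(3399 − 2750) = 20477.3/649 = 31.6 km.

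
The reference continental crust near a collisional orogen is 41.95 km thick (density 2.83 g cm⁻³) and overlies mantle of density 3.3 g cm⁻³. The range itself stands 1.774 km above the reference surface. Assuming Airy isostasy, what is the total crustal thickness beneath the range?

54.4 km

Root depth r = h ρ_c / (ρ_m − ρ_c) = 1.774 km × 2.83 / 0.47 = 10.68 km.
Total thickness = T + h + r = 41.95 km + 1.774 km + 10.68 km = 54.4 km.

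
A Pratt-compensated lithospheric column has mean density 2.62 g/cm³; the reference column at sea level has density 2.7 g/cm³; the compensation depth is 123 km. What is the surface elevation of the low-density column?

3.76 km

ρ_ref D = ρ (D + h) → h = D (ρ_ref − ρ)/ρ.
h = 123 km × (2.7 − 2.62)/2.62 = 3.76 km.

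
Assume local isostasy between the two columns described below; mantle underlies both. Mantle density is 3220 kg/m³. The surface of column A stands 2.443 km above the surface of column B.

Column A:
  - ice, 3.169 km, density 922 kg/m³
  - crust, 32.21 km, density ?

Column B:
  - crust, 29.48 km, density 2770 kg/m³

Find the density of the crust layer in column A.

Take the compensation level at the base of the deeper column (depth z_c below the surface of column A) and equate Σ ρ_i t_i down to z_c; mantle fills any gap and the z_c terms cancel.
Column A: 3.169×922 + 32.21×ρ + (z_c − 35.379)×3220
Column B: 2.443×0 + 29.48×2770 + (z_c − 2.443 − 29.48)×3220
The z_c×3220 term appears on both sides and cancels. Collect the known terms of each column as K = Σ(ρt)_known − 3220 × (depth of known layers): K_A = 2921.818 − 3220×35.379 = −110998.562; K_B = 81659.6 − 3220×(2.443 + 29.48) = −21132.46.
Balance: K_A + 32.21×ρ = K_B, so ρ = (K_B − K_A)/32.21 = 89866.1/32.21 = 2790 kg/m³.

2790 kg/m³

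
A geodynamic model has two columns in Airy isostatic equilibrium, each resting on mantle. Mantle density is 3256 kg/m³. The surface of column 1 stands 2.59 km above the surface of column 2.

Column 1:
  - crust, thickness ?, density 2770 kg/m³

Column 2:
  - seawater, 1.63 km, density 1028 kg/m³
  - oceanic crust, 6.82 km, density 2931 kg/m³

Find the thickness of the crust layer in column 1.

Take the compensation level at the base of the deeper column (depth z_c below the surface of column 1) and equate Σ ρ_i t_i down to z_c; mantle fills any gap and the z_c terms cancel.
Column 1: x×2770 + (z_c − 0 − x)×3256
Column 2: 2.59×0 + 1.63×1028 + 6.82×2931 + (z_c − 2.59 − 8.45)×3256
The z_c×3256 term appears on both sides and cancels. Collect the known terms of each column as K = Σ(ρt)_known − 3256 × (depth of known layers): K_1 = 0 − 3256×0 = 0; K_2 = 21665.06 − 3256×(2.59 + 8.45) = −14281.18.
Balance: K_1 − x×(3256 − 2770) = K_2, so x = (K_1 − K_2)/(3256 − 2770) = 14281.2/486 = 29.4 km.

29.4 km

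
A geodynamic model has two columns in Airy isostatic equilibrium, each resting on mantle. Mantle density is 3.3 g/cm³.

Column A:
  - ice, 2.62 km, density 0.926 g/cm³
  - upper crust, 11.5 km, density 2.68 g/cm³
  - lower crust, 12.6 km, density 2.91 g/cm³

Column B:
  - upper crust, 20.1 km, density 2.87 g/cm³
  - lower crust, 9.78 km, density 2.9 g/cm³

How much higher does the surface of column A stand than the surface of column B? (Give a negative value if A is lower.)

1.73 km

For any compensation level in the mantle, the mantle terms cancel and isostasy reduces to e = (Σt_A − Σt_B) − (Σ(ρt)_A − Σ(ρt)_B) / ρ_m.
Σt_A = 26.72 km; Σt_B = 29.88 km; Σ(ρt)_A = 69.91212; Σ(ρt)_B = 86.049 (in km·g/cm³).
e = (26.72 − 29.88) − (69.91212 − 86.049) / 3.3 = 1.73 km.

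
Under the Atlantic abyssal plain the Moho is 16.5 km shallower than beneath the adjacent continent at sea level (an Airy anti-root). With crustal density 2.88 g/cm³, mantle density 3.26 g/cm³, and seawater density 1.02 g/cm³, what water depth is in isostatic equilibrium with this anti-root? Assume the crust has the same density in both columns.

Replacing a thickness d of crust by seawater at the top must be balanced by replacing crust with mantle at the base: d (ρ_c − ρ_w) = a (ρ_m − ρ_c).
d = a (ρ_m − ρ_c)/(ρ_c − ρ_w) = 16.5 km × 0.38/1.86 = 3.37 km.

3.37 km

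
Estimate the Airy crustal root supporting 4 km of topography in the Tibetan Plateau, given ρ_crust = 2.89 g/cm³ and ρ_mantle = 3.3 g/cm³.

For local isostatic compensation: the weight of the topography is balanced by the buoyancy of the root, ρ_c h = (ρ_m − ρ_c) r.
r = h · ρ_c / (ρ_m − ρ_c) = 4 km × 2.89 / (3.3 − 2.89) = 28.2 km.

28.2 km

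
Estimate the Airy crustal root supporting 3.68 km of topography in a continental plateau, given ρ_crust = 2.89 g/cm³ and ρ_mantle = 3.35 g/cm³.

Balancing pressure at the compensation depth: the weight of the topography is balanced by the buoyancy of the root, ρ_c h = (ρ_m − ρ_c) r.
r = h · ρ_c / (ρ_m − ρ_c) = 3.68 km × 2.89 / (3.35 − 2.89) = 23.1 km.

23.1 km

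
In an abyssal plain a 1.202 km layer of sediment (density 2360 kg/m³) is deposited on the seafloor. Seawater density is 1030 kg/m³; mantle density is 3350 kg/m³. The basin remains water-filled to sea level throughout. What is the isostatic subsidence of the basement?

Submarine loading: the sediment displaces seawater, and the subsidence is in turn flooded, so s (ρ_m − ρ_w) = t (ρ_sed − ρ_w).
s = 1.202 km × (2360 − 1030) / (3350 − 1030) = 0.689 km.

0.689 km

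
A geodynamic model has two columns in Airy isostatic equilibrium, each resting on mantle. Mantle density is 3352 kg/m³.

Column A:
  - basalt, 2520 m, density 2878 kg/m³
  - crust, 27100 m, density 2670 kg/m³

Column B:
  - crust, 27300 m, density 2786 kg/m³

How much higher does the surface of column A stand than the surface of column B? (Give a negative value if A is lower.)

For any compensation level in the mantle, the mantle terms cancel and isostasy reduces to e = (Σt_A − Σt_B) − (Σ(ρt)_A − Σ(ρt)_B) / ρ_m.
Σt_A = 29620 m; Σt_B = 27300 m; Σ(ρt)_A = 79609560; Σ(ρt)_B = 76057800 (in m·kg/m³).
e = (29620 − 27300) − (79609560 − 76057800) / 3352 = 1260 m.

1260 m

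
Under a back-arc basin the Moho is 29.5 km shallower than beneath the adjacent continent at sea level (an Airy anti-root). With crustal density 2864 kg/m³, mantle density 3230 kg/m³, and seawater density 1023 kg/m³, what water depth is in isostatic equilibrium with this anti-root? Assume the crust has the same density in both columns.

5.86 km

Replacing a thickness d of crust by seawater at the top must be balanced by replacing crust with mantle at the base: d (ρ_c − ρ_w) = a (ρ_m − ρ_c).
d = a (ρ_m − ρ_c)/(ρ_c − ρ_w) = 29.5 km × 366/1841 = 5.86 km.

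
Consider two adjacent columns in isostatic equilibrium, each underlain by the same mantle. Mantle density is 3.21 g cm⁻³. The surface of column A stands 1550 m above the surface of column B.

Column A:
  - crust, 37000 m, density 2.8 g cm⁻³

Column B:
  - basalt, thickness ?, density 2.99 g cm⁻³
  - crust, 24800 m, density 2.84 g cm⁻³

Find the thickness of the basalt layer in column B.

Take the compensation level at the base of the deeper column (depth z_c below the surface of column A) and equate Σ ρ_i t_i down to z_c; mantle fills any gap and the z_c terms cancel.
Column A: 37000×2.8 + (z_c − 37000)×3.21
Column B: 1550×0 + x×2.99 + 24800×2.84 + (z_c − 1550 − 24800 − x)×3.21
The z_c×3.21 term appears on both sides and cancels. Collect the known terms of each column as K = Σ(ρt)_known − 3.21 × (depth of known layers): K_A = 103600 − 3.21×37000 = −15170; K_B = 70432 − 3.21×(1550 + 24800) = −14151.5.
Balance: K_A = K_B − x×(3.21 − 2.99), so x = (K_B − K_A)/(3.21 − 2.99) = 1018.5/0.22 = 4630 m.

4630 m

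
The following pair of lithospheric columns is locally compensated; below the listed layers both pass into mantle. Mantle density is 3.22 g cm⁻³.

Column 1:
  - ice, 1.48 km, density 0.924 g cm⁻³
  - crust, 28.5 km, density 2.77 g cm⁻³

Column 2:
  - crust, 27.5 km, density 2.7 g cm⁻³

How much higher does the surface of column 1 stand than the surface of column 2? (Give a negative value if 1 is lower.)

For any compensation level in the mantle, the mantle terms cancel and isostasy reduces to e = (Σt_1 − Σt_2) − (Σ(ρt)_1 − Σ(ρt)_2) / ρ_m.
Σt_1 = 29.98 km; Σt_2 = 27.5 km; Σ(ρt)_1 = 80.31252; Σ(ρt)_2 = 74.25 (in km·g cm⁻³).
e = (29.98 − 27.5) − (80.31252 − 74.25) / 3.22 = 0.597 km.

0.597 km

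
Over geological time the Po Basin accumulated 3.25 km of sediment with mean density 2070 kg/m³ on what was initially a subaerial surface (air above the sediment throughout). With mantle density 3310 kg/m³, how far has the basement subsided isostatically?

Subaerial load: s = t ρ_sed / ρ_m = 3.25 km × 2070/3310 = 2.03 km.

2.03 km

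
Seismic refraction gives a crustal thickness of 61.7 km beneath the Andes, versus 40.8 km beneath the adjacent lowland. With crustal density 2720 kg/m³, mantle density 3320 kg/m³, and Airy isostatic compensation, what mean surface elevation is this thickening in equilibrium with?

3.78 km

Excess crust Δ = 61.7 km − 40.8 km = 20.9 km, split between elevation h and root r with h + r = Δ.
Airy balance ρ_c h = (ρ_m − ρ_c) r gives r = h ρ_c/(ρ_m − ρ_c), so h (1 + ρ_c/(ρ_m − ρ_c)) = Δ, i.e. h = Δ (ρ_m − ρ_c)/ρ_m.
h = 20.9 km × 600/3320 = 3.78 km.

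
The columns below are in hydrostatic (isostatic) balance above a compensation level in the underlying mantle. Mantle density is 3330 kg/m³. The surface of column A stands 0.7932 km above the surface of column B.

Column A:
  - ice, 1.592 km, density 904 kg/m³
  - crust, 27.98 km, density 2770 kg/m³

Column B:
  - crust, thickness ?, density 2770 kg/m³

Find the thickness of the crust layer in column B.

Take the compensation level at the base of the deeper column (depth z_c below the surface of column A) and equate Σ ρ_i t_i down to z_c; mantle fills any gap and the z_c terms cancel.
Column A: 1.592×904 + 27.98×2770 + (z_c − 29.572)×3330
Column B: 0.7932×0 + x×2770 + (z_c − 0.7932 − 0 − x)×3330
The z_c×3330 term appears on both sides and cancels. Collect the known terms of each column as K = Σ(ρt)_known − 3330 × (depth of known layers): K_A = 78943.768 − 3330×29.572 = −19530.992; K_B = 0 − 3330×(0.7932 + 0) = −2641.356.
Balance: K_A = K_B − x×(3330 − 2770), so x = (K_B − K_A)/(3330 − 2770) = 16889.6/560 = 30.2 km.

30.2 km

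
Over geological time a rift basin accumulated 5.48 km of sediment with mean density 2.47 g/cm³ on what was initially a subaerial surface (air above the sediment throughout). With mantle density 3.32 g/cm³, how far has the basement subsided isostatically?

4.08 km

Subaerial load: s = t ρ_sed / ρ_m = 5.48 km × 2.47/3.32 = 4.08 km.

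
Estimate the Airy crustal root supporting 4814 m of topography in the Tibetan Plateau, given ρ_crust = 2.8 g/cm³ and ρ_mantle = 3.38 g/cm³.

23200 m

Isostatic balance requires: the weight of the topography is balanced by the buoyancy of the root, ρ_c h = (ρ_m − ρ_c) r.
r = h · ρ_c / (ρ_m − ρ_c) = 4814 m × 2.8 / (3.38 − 2.8) = 23200 m.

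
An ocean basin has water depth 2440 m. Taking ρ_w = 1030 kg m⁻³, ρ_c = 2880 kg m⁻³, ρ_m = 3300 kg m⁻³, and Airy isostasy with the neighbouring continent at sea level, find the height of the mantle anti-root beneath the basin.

By Archimedes' principle applied to the lithosphere: replacing crust with seawater at the top is compensated by replacing crust with mantle at the base: d (ρ_c − ρ_w) = a (ρ_m − ρ_c).
a = d (ρ_c − ρ_w)/(ρ_m − ρ_c) = 2440 m × 1850/420 = 10700 m.

10700 m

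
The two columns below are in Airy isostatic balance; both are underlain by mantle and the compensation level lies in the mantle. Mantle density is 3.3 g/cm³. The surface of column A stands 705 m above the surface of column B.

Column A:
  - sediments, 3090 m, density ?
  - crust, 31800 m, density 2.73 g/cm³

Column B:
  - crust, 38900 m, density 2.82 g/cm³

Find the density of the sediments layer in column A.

Take the compensation level at the base of the deeper column (depth z_c below the surface of column A) and equate Σ ρ_i t_i down to z_c; mantle fills any gap and the z_c terms cancel.
Column A: 3090×ρ + 31800×2.73 + (z_c − 34890)×3.3
Column B: 705×0 + 38900×2.82 + (z_c − 705 − 38900)×3.3
The z_c×3.3 term appears on both sides and cancels. Collect the known terms of each column as K = Σ(ρt)_known − 3.3 × (depth of known layers): K_A = 86814 − 3.3×34890 = −28323; K_B = 109698 − 3.3×(705 + 38900) = −20998.5.
Balance: K_A + 3090×ρ = K_B, so ρ = (K_B − K_A)/3090 = 7324.5/3090 = 2.37 g/cm³.

2.37 g/cm³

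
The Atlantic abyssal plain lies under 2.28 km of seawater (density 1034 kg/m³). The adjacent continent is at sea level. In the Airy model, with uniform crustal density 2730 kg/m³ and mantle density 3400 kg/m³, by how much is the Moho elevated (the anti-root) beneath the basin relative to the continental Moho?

5.77 km

By Archimedes' principle applied to the lithosphere: replacing crust with seawater at the top is compensated by replacing crust with mantle at the base: d (ρ_c − ρ_w) = a (ρ_m − ρ_c).
a = d (ρ_c − ρ_w)/(ρ_m − ρ_c) = 2.28 km × 1696/670 = 5.77 km.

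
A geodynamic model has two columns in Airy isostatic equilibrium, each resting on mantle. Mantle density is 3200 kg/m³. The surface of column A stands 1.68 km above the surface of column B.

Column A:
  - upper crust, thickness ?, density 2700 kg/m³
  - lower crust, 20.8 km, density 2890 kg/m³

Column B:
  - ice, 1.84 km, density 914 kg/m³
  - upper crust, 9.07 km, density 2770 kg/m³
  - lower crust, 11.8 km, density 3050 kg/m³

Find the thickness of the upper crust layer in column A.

17.6 km

Take the compensation level at the base of the deeper column (depth z_c below the surface of column A) and equate Σ ρ_i t_i down to z_c; mantle fills any gap and the z_c terms cancel.
Column A: x×2700 + 20.8×2890 + (z_c − 20.8 − x)×3200
Column B: 1.68×0 + 1.84×914 + 9.07×2770 + 11.8×3050 + (z_c − 1.68 − 22.71)×3200
The z_c×3200 term appears on both sides and cancels. Collect the known terms of each column as K = Σ(ρt)_known − 3200 × (depth of known layers): K_A = 60112 − 3200×20.8 = −6448; K_B = 62795.66 − 3200×(1.68 + 22.71) = −15252.34.
Balance: K_A − x×(3200 − 2700) = K_B, so x = (K_A − K_B)/(3200 − 2700) = 8804.34/500 = 17.6 km.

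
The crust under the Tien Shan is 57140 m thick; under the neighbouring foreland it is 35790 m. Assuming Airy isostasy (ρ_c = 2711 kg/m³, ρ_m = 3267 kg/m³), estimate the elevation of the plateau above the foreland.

3630 m

Excess crust Δ = 57140 m − 35790 m = 21350 m, split between elevation h and root r with h + r = Δ.
Airy balance ρ_c h = (ρ_m − ρ_c) r gives r = h ρ_c/(ρ_m − ρ_c), so h (1 + ρ_c/(ρ_m − ρ_c)) = Δ, i.e. h = Δ (ρ_m − ρ_c)/ρ_m.
h = 21350 m × 556/3267 = 3630 m.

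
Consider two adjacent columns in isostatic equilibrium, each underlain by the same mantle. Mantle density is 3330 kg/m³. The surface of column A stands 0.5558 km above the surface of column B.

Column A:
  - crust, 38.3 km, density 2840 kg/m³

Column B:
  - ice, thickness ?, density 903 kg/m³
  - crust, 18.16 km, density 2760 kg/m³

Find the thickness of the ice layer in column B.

2.7 km

Take the compensation level at the base of the deeper column (depth z_c below the surface of column A) and equate Σ ρ_i t_i down to z_c; mantle fills any gap and the z_c terms cancel.
Column A: 38.3×2840 + (z_c − 38.3)×3330
Column B: 0.5558×0 + x×903 + 18.16×2760 + (z_c − 0.5558 − 18.16 − x)×3330
The z_c×3330 term appears on both sides and cancels. Collect the known terms of each column as K = Σ(ρt)_known − 3330 × (depth of known layers): K_A = 108772 − 3330×38.3 = −18767; K_B = 50121.6 − 3330×(0.5558 + 18.16) = −12202.014.
Balance: K_A = K_B − x×(3330 − 903), so x = (K_B − K_A)/(3330 − 903) = 6564.99/2427 = 2.7 km.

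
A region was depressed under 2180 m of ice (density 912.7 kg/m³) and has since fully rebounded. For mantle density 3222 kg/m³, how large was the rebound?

Removing the load lets mantle flow back in; uplift u satisfies ρ_ice t = ρ_m u.
u = t ρ_ice/ρ_m = 2180 m × 912.7/3222 = 618 m.

618 m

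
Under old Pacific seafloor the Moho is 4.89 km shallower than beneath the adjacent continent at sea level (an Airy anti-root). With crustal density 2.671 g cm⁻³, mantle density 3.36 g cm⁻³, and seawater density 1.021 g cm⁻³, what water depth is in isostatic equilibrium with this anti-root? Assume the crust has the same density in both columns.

2.04 km

Replacing a thickness d of crust by seawater at the top must be balanced by replacing crust with mantle at the base: d (ρ_c − ρ_w) = a (ρ_m − ρ_c).
d = a (ρ_m − ρ_c)/(ρ_c − ρ_w) = 4.89 km × 0.689/1.65 = 2.04 km.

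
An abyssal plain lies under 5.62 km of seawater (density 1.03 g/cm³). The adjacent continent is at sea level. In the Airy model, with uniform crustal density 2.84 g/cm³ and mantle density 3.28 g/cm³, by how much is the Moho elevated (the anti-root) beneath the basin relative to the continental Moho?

Balancing pressure at the compensation depth: replacing crust with seawater at the top is compensated by replacing crust with mantle at the base: d (ρ_c − ρ_w) = a (ρ_m − ρ_c).
a = d (ρ_c − ρ_w)/(ρ_m − ρ_c) = 5.62 km × 1.81/0.44 = 23.1 km.

23.1 km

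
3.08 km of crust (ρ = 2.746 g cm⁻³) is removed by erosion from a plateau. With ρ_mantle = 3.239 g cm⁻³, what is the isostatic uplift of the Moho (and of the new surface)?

2.61 km

Unloading: uplift u = e ρ_c/ρ_m = 3.08 km × 2.746/3.239 = 2.61 km.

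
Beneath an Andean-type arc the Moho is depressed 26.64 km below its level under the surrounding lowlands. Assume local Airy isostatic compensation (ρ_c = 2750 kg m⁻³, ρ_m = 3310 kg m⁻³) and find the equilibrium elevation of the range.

Balancing pressure at the compensation depth: ρ_c h = (ρ_m − ρ_c) r.
h = r (ρ_m − ρ_c) / ρ_c = 26.64 km × (3310 − 2750) / 2750 = 5.42 km.

5.42 km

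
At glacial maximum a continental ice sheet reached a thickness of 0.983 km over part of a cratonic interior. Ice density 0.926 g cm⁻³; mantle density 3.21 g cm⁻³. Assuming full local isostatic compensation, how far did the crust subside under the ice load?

For local isostatic compensation: the ice load ρ_ice t is balanced by mantle displaced below, ρ_m s.
s = t ρ_ice / ρ_m = 0.983 km × 0.926/3.21 = 0.284 km.

0.284 km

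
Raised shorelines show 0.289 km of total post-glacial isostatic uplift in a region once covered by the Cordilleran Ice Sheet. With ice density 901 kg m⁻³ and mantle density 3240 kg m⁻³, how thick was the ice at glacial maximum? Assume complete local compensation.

1.04 km

u = t ρ_ice/ρ_m → t = u ρ_m/ρ_ice = 0.289 km × 3240/901 = 1.04 km.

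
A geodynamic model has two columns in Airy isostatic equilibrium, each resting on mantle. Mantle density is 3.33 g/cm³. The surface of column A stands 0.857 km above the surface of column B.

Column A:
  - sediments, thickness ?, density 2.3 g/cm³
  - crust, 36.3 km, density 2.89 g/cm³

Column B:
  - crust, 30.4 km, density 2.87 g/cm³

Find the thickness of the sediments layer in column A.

0.841 km

Take the compensation level at the base of the deeper column (depth z_c below the surface of column A) and equate Σ ρ_i t_i down to z_c; mantle fills any gap and the z_c terms cancel.
Column A: x×2.3 + 36.3×2.89 + (z_c − 36.3 − x)×3.33
Column B: 0.857×0 + 30.4×2.87 + (z_c − 0.857 − 30.4)×3.33
The z_c×3.33 term appears on both sides and cancels. Collect the known terms of each column as K = Σ(ρt)_known − 3.33 × (depth of known layers): K_A = 104.907 − 3.33×36.3 = −15.972; K_B = 87.248 − 3.33×(0.857 + 30.4) = −16.83781.
Balance: K_A − x×(3.33 − 2.3) = K_B, so x = (K_A − K_B)/(3.33 − 2.3) = 0.86581/1.03 = 0.841 km.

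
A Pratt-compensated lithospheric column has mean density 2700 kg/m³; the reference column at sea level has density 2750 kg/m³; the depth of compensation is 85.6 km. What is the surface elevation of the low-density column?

ρ_ref D = ρ (D + h) → h = D (ρ_ref − ρ)/ρ.
h = 85.6 km × (2750 − 2700)/2700 = 1.59 km.

1.59 km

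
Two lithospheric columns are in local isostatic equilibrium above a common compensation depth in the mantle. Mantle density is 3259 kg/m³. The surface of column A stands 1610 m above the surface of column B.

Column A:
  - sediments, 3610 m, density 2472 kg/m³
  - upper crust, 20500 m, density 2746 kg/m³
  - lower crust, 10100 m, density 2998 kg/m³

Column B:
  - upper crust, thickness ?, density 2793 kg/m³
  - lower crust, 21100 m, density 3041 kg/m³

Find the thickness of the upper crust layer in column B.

13200 m

Take the compensation level at the base of the deeper column (depth z_c below the surface of column A) and equate Σ ρ_i t_i down to z_c; mantle fills any gap and the z_c terms cancel.
Column A: 3610×2472 + 20500×2746 + 10100×2998 + (z_c − 34210)×3259
Column B: 1610×0 + x×2793 + 21100×3041 + (z_c − 1610 − 21100 − x)×3259
The z_c×3259 term appears on both sides and cancels. Collect the known terms of each column as K = Σ(ρt)_known − 3259 × (depth of known layers): K_A = 95496720 − 3259×34210 = −15993670; K_B = 64165100 − 3259×(1610 + 21100) = −9846790.
Balance: K_A = K_B − x×(3259 − 2793), so x = (K_B − K_A)/(3259 − 2793) = 6146880/466 = 13200 m.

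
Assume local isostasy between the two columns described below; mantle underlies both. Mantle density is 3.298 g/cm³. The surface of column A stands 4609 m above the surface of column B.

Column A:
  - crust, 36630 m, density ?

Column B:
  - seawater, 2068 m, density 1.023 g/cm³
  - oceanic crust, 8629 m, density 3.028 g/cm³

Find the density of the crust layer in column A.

Take the compensation level at the base of the deeper column (depth z_c below the surface of column A) and equate Σ ρ_i t_i down to z_c; mantle fills any gap and the z_c terms cancel.
Column A: 36630×ρ + (z_c − 36630)×3.298
Column B: 4609×0 + 2068×1.023 + 8629×3.028 + (z_c − 4609 − 10697)×3.298
The z_c×3.298 term appears on both sides and cancels. Collect the known terms of each column as K = Σ(ρt)_known − 3.298 × (depth of known layers): K_A = 0 − 3.298×36630 = −120805.74; K_B = 28244.176 − 3.298×(4609 + 10697) = −22235.012.
Balance: K_A + 36630×ρ = K_B, so ρ = (K_B − K_A)/36630 = 98570.7/36630 = 2.69 g/cm³.

2.69 g/cm³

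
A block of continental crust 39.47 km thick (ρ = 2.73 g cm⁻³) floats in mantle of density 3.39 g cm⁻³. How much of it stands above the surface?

Floating equilibrium: submerged depth d = t ρ_obj/ρ_fluid = 39.47 km × 2.73/3.39 = 31.79 km.
Freeboard = t − d = 39.47 km − 31.79 km = 7.68 km.

7.68 km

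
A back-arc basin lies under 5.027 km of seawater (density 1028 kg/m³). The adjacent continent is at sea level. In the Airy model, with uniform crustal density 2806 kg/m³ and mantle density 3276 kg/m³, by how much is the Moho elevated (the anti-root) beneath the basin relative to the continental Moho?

19 km

In Airy isostatic equilibrium: replacing crust with seawater at the top is compensated by replacing crust with mantle at the base: d (ρ_c − ρ_w) = a (ρ_m − ρ_c).
a = d (ρ_c − ρ_w)/(ρ_m − ρ_c) = 5.027 km × 1778/470 = 19 km.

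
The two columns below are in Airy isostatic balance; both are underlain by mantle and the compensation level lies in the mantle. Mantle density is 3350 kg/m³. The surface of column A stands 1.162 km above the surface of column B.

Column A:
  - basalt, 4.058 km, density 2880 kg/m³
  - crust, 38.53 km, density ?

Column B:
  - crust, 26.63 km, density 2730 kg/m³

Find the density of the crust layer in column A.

2870 kg/m³

Take the compensation level at the base of the deeper column (depth z_c below the surface of column A) and equate Σ ρ_i t_i down to z_c; mantle fills any gap and the z_c terms cancel.
Column A: 4.058×2880 + 38.53×ρ + (z_c − 42.588)×3350
Column B: 1.162×0 + 26.63×2730 + (z_c − 1.162 − 26.63)×3350
The z_c×3350 term appears on both sides and cancels. Collect the known terms of each column as K = Σ(ρt)_known − 3350 × (depth of known layers): K_A = 11687.04 − 3350×42.588 = −130982.76; K_B = 72699.9 − 3350×(1.162 + 26.63) = −20403.3.
Balance: K_A + 38.53×ρ = K_B, so ρ = (K_B − K_A)/38.53 = 110579/38.53 = 2870 kg/m³.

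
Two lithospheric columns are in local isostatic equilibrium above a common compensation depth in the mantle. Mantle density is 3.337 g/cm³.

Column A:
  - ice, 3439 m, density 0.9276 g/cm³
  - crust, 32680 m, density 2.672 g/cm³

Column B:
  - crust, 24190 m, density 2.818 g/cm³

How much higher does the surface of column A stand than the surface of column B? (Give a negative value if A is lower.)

For any compensation level in the mantle, the mantle terms cancel and isostasy reduces to e = (Σt_A − Σt_B) − (Σ(ρt)_A − Σ(ρt)_B) / ρ_m.
Σt_A = 36119 m; Σt_B = 24190 m; Σ(ρt)_A = 90510.9764; Σ(ρt)_B = 68167.42 (in m·g/cm³).
e = (36119 − 24190) − (90510.9764 − 68167.42) / 3.337 = 5230 m.

5230 m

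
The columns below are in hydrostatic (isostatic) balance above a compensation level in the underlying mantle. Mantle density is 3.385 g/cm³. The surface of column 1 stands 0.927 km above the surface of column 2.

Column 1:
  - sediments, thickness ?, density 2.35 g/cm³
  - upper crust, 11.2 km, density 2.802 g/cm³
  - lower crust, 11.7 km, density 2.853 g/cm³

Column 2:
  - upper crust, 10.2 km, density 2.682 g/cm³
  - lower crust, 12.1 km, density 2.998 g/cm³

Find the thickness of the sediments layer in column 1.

2.16 km

Take the compensation level at the base of the deeper column (depth z_c below the surface of column 1) and equate Σ ρ_i t_i down to z_c; mantle fills any gap and the z_c terms cancel.
Column 1: x×2.35 + 11.2×2.802 + 11.7×2.853 + (z_c − 22.9 − x)×3.385
Column 2: 0.927×0 + 10.2×2.682 + 12.1×2.998 + (z_c − 0.927 − 22.3)×3.385
The z_c×3.385 term appears on both sides and cancels. Collect the known terms of each column as K = Σ(ρt)_known − 3.385 × (depth of known layers): K_1 = 64.7625 − 3.385×22.9 = −12.754; K_2 = 63.6322 − 3.385×(0.927 + 22.3) = −14.991195.
Balance: K_1 − x×(3.385 − 2.35) = K_2, so x = (K_1 − K_2)/(3.385 − 2.35) = 2.23719/1.035 = 2.16 km.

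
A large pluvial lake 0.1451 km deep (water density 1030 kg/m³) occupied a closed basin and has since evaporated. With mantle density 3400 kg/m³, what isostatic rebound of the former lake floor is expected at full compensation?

0.044 km

u = d ρ_w/ρ_m = 0.1451 km × 1030/3400 = 0.044 km.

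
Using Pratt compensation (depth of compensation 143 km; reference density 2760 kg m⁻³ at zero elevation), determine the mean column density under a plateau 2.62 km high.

Pratt balance: ρ_ref D = ρ (D + h).
ρ = ρ_ref D/(D + h) = 2760 × 143 km/(143 km + 2.62 km) = 2710 kg m⁻³.

2710 kg m⁻³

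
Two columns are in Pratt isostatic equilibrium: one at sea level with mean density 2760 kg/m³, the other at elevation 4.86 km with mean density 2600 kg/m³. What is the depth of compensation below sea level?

79 km

ρ_ref D = ρ (D + h) → D (ρ_ref − ρ) = ρ h.
D = ρ h/(ρ_ref − ρ) = 2600 × 4.86 km/(2760 − 2600) = 79 km.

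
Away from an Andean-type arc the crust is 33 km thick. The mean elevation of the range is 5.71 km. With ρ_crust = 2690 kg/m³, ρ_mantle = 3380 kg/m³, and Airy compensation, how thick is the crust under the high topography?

Root depth r = h ρ_c / (ρ_m − ρ_c) = 5.71 km × 2690 / 690 = 22.26 km.
Total thickness = T + h + r = 33 km + 5.71 km + 22.26 km = 61 km.

61 km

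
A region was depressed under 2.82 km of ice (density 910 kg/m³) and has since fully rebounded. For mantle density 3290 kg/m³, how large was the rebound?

0.78 km

Removing the load lets mantle flow back in; uplift u satisfies ρ_ice t = ρ_m u.
u = t ρ_ice/ρ_m = 2.82 km × 910/3290 = 0.78 km.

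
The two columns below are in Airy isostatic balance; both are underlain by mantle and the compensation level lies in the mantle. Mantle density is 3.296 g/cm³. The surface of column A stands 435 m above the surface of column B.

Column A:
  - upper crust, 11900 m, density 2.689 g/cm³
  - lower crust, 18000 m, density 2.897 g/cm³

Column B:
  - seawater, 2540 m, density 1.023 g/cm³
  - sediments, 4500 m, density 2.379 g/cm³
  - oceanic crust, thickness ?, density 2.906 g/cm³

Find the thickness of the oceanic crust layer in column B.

7880 m

Take the compensation level at the base of the deeper column (depth z_c below the surface of column A) and equate Σ ρ_i t_i down to z_c; mantle fills any gap and the z_c terms cancel.
Column A: 11900×2.689 + 18000×2.897 + (z_c − 29900)×3.296
Column B: 435×0 + 2540×1.023 + 4500×2.379 + x×2.906 + (z_c − 435 − 7040 − x)×3.296
The z_c×3.296 term appears on both sides and cancels. Collect the known terms of each column as K = Σ(ρt)_known − 3.296 × (depth of known layers): K_A = 84145.1 − 3.296×29900 = −14405.3; K_B = 13303.92 − 3.296×(435 + 7040) = −11333.68.
Balance: K_A = K_B − x×(3.296 − 2.906), so x = (K_B − K_A)/(3.296 − 2.906) = 3071.62/0.39 = 7880 m.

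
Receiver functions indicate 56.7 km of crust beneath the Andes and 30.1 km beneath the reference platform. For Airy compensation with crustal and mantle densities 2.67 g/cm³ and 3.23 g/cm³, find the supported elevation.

4.61 km

Excess crust Δ = 56.7 km − 30.1 km = 26.6 km, split between elevation h and root r with h + r = Δ.
Airy balance ρ_c h = (ρ_m − ρ_c) r gives r = h ρ_c/(ρ_m − ρ_c), so h (1 + ρ_c/(ρ_m − ρ_c)) = Δ, i.e. h = Δ (ρ_m − ρ_c)/ρ_m.
h = 26.6 km × 0.56/3.23 = 4.61 km.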